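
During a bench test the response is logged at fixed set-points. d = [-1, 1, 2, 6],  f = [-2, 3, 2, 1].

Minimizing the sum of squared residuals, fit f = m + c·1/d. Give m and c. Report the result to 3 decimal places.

Normal-equation sums: Σ1 = 4, Σ1/d = 2/3, Σ1/d·1/d = 41/18.
And Σf = 4, Σ1/d·f = 37/6.
MᵀM·[m, c]ᵀ = Mᵀf becomes [[4, 2/3]; [2/3, 41/18]]·[m, c]ᵀ = [4, 37/6]ᵀ.
Δ = 4·(41/18) − (2/3)² = 26/3.
m = (4·(41/18) − (2/3)·(37/6))/(26/3) = 15/26; c = (4·(37/6) − (2/3)·4)/(26/3) = 33/13.

m = 0.577, c = 2.538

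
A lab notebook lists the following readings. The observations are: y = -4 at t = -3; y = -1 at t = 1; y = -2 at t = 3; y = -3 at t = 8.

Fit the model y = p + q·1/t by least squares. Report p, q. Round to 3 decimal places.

XᵀX·[p, q]ᵀ = Xᵀy reads: 4·p + (9/8)·q = -10;  (9/8)·p + (713/576)·q = -17/24.
Δ = 4·(713/576) − (9/8)² = 2123/576.
p = ((-10)·(713/576) − (9/8)·(-17/24))/(2123/576) = -6671/2123; q = (4·(-17/24) − (9/8)·(-10))/(2123/576) = 4848/2123.

p = -3.142, q = 2.284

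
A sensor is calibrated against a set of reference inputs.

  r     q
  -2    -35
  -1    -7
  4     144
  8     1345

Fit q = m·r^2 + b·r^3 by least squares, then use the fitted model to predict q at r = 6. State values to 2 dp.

q̂ = 540.70

Entries of MᵀM: Σr^2·r^2 = 4369, Σr^2·r^3 = 33759, Σr^3·r^3 = 266305.
Moment sums: Σr^2·q = 88237, Σr^3·q = 698143.
Normal equations: [[4369, 33759]; [33759, 266305]]·[m, b]ᵀ = [88237, 698143]ᵀ.
Δ = 4369·266305 − 33759² = 23816464.
m = (88237·266305 − 33759·698143)/23816464 = -17663813/5954116; b = (4369·698143 − 33759·88237)/23816464 = 17848471/5954116.
At r = 6: q̂ = (-17663813/5954116)·(36) + (17848471/5954116)·(216) = 804843117/1488529.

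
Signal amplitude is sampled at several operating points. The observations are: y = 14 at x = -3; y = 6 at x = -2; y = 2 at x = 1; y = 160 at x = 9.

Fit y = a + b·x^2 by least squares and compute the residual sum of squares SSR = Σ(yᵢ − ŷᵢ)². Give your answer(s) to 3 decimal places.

With design matrix A, AᵀA = [[4, 95]; [95, 6659]] and Aᵀy = [182, 13112]ᵀ.
det = 4·6659 − 95² = 17611.
a = (182·6659 − 95·13112)/17611 = -33702/17611; b = (4·13112 − 95·182)/17611 = 35158/17611.
Residuals: -36166/17611, -1264/17611, 33766/17611, 3664/17611; SSR = 139864/17611.

SSR = 7.942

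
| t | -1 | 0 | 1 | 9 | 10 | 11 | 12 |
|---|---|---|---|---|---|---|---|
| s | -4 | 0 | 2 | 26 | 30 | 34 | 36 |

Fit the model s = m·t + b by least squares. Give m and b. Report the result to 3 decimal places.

m = 3.071, b = -0.714

The normal system MᵀM·[m, b]ᵀ = Mᵀs is [[448, 42]; [42, 7]]·[m, b]ᵀ = [1346, 124]ᵀ.
det = 448·7 − 42² = 1372.
m = (1346·7 − 42·124)/1372 = 43/14; b = (448·124 − 42·1346)/1372 = -5/7.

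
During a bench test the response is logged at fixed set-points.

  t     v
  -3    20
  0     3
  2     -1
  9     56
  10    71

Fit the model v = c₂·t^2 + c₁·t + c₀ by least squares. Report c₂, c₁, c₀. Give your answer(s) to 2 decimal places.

c₂ = 1.00, c₁ = -3.07, c₀ = 2.03

The normal equations are: 16658·c₂ + 1710·c₁ + 194·c₀ = 11812;  1710·c₂ + 194·c₁ + 18·c₀ = 1152;  194·c₂ + 18·c₁ + 5·c₀ = 149.
(Σt^2·t^2 = 16658, Σt^2·t = 1710, Σt^2 = 194, Σt·t = 194, Σt = 18, Σ1 = 5, Σt^2·v = 11812, Σt·v = 1152, Σv = 149.)
Inverting the 3×3 Gram matrix, [c₂, c₁, c₀]ᵀ = [48887/48864, -49983/16288, 24787/12216]ᵀ.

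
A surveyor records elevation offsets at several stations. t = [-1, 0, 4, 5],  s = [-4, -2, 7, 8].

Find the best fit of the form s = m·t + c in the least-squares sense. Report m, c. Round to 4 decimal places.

Sums needed: Σt·t = 42, Σt = 8, Σ1 = 4.
For Mᵀs: Σt·s = 72, Σs = 9.
Normal equations: [[42, 8]; [8, 4]]·[m, c]ᵀ = [72, 9]ᵀ.
det = 42·4 − 8² = 104.
m = (72·4 − 8·9)/104 = 27/13; c = (42·9 − 8·72)/104 = -99/52.

m = 2.0769, c = -1.9038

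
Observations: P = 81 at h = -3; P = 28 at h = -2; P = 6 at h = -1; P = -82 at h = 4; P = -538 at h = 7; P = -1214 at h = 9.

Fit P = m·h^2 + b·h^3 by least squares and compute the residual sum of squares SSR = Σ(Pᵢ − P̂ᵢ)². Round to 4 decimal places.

The normal equations are: 9316·m + 76604·b = -125161;  76604·m + 653980·b = -1077205.
(Σh^2·h^2 = 9316, Σh^2·h^3 = 76604, Σh^3·h^3 = 653980, Σh^2·P = -125161, Σh^3·P = -1077205.)
Eliminating b: 653980·(row 1) − 76604·(row 2) gives 224304864·m = 653980·(-125161) − 76604·(-1077205) = 665421040, so m = 41588815/14019054.
Then b = ((-1077205) − 76604·(41588815/14019054))/653980 = -55926067/28038108.
Residuals: 594489/1335148, 1236992/7009527, 9708317/9346036, -1810666/1001361, 3205001/4005444, -1849433/9346036; SSR = 147408955/28038108.

SSR = 5.2575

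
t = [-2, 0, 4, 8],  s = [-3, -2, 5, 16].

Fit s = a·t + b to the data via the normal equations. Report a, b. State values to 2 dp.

Sums needed: Σt·t = 84, Σt = 10, Σ1 = 4.
And Σt·s = 154, Σs = 16.
XᵀX·[a, b]ᵀ = Xᵀs becomes [[84, 10]; [10, 4]]·[a, b]ᵀ = [154, 16]ᵀ.
Δ = 84·4 − 10² = 236.
a = (154·4 − 10·16)/236 = 114/59; b = (84·16 − 10·154)/236 = -49/59.

a = 1.93, b = -0.83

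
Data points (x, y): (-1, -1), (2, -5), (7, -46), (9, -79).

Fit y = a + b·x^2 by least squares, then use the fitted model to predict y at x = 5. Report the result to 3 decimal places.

Normal-equation sums: Σ1 = 4, Σx^2 = 135, Σx^2·x^2 = 8979.
For Mᵀy: Σy = -131, Σx^2·y = -8674.
Determinant 4·8979 − 135² = 17691.
a = ((-131)·8979 − 135·(-8674))/17691 = -1753/5897; b = (4·(-8674) − 135·(-131))/17691 = -17011/17691.
At x = 5: ŷ = (-1753/5897)·(1) + (-17011/17691)·(25) = -430534/17691.

ŷ = -24.336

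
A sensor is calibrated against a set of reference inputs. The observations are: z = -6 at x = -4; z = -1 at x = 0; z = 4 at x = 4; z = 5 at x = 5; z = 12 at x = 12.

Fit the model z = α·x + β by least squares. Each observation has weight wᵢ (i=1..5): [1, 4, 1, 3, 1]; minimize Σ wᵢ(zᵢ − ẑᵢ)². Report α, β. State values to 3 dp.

The normal equations are: 251·α + 27·β = 259;  27·α + 10·β = 21.
(Σwᵢ·x·x = 251, Σwᵢ·x = 27, Σwᵢ·1 = 10, Σwᵢ·x·z = 259, Σwᵢ·z = 21.)
Eliminating β: 10·(row 1) − 27·(row 2) gives 1781·α = 10·259 − 27·21 = 2023, so α = 2023/1781.
Then β = (21 − 27·(2023/1781))/10 = -1722/1781.

α = 1.136, β = -0.967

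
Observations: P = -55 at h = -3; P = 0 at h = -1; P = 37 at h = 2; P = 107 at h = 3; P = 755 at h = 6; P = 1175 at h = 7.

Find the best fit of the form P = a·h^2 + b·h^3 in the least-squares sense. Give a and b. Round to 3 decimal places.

Setting ∂/∂a … = 0 gives: 3876·a + 24614·b = 85371;  24614·a + 165828·b = 570775.
Eliminating b: 165828·(row 1) − 24614·(row 2) gives 36900332·a = 165828·85371 − 24614·570775 = 107846338, so a = 53923169/18450166.
Then b = (570775 − 24614·(53923169/18450166))/165828 = 55501053/18450166.

a = 2.923, b = 3.008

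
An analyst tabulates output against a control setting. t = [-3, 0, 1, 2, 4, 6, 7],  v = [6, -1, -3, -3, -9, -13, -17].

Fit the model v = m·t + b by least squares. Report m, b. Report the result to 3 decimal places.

Forming AᵀA = [[115, 17]; [17, 7]] and Aᵀv = [-260, -40]ᵀ gives AᵀA·[m, b]ᵀ = Aᵀv.
Eliminating b: 7·(row 1) − 17·(row 2) gives 516·m = 7·(-260) − 17·(-40) = -1140, so m = -95/43.
Then b = ((-40) − 17·(-95/43))/7 = -15/43.

m = -2.209, b = -0.349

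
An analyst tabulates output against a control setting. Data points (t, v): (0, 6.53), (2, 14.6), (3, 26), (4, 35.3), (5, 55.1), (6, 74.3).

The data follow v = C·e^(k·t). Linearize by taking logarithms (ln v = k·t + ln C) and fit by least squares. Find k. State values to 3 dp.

k = 0.413

Taking logs, ln v = k·t + ln C, so regress ln v on t.
XᵀX = [[90.0000, 20.0000]; [20.0000, 6]], rhs = [75.2863, 19.6967]ᵀ  (here Σt = 20.0000, Σ(t)² = 90.0000, Σln v = 19.6967, Σt·ln v = 75.2863).
Solving (det = 140.0000): k = 0.41275, ln C = 1.90696.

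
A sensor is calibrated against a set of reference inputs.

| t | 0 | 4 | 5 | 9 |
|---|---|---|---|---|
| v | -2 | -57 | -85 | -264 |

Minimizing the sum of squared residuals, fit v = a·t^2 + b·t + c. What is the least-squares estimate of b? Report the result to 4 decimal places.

Entries of AᵀA: Σt^2·t^2 = 7442, Σt^2·t = 918, Σt^2 = 122, Σt·t = 122, Σt = 18, Σ1 = 4.
For Aᵀv: Σt^2·v = -24421, Σt·v = -3029, Σv = -408.
So AᵀA·[a, b, c]ᵀ = Aᵀv: [[7442, 918, 122]; [918, 122, 18]; [122, 18, 4]]·[a, b, c]ᵀ = [-24421, -3029, -408]ᵀ.
Solving the 3×3 system (Gaussian elimination) gives a = -31/10, b = -491/410, c = -169/82.

b = -1.1976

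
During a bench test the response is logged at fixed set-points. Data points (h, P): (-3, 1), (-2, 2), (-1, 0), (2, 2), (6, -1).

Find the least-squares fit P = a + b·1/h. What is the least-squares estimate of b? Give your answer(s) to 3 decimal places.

b = 0.317

Sums needed: Σ1 = 5, Σ1/h = -7/6, Σ1/h·1/h = 59/36.
For MᵀP: ΣP = 4, Σ1/h·P = -1/2.
So MᵀM·[a, b]ᵀ = MᵀP: [[5, -7/6]; [-7/6, 59/36]]·[a, b]ᵀ = [4, -1/2]ᵀ.
Eliminating b: (59/36)·(row 1) − (-7/6)·(row 2) gives (41/6)·a = (59/36)·4 − (-7/6)·(-1/2) = 215/36, so a = 215/246.
Then b = ((-1/2) − (-7/6)·(215/246))/(59/36) = 13/41.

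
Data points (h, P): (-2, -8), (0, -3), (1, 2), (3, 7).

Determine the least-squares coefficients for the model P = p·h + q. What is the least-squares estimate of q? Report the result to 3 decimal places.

With design matrix X, XᵀX = [[14, 2]; [2, 4]] and XᵀP = [39, -2]ᵀ.
Δ = 14·4 − 2² = 52.
p = (39·4 − 2·(-2))/52 = 40/13; q = (14·(-2) − 2·39)/52 = -53/26.

q = -2.038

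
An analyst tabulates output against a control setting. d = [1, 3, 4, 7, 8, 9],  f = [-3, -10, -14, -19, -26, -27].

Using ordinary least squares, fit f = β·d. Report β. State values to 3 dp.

β = -3.059

From the data, Σd·d = 220.
And Σd·f = -673.
β = (-673)/220 = -3.05909.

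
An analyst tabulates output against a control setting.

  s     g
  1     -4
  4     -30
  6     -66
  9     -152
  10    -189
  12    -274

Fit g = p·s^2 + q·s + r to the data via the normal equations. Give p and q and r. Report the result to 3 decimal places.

The normal equations are: 38850·p + 3738·q + 378·r = -73528;  3738·p + 378·q + 42·r = -7066;  378·p + 42·q + 6·r = -715.
(Σs^2·s^2 = 38850, Σs^2·s = 3738, Σs^2 = 378, Σs·s = 378, Σs = 42, Σ1 = 6, Σs^2·g = -73528, Σs·g = -7066, Σg = -715.)
Row-reducing yields p = -169/84, q = 34/21, r = -15/4.

p = -2.012, q = 1.619, r = -3.750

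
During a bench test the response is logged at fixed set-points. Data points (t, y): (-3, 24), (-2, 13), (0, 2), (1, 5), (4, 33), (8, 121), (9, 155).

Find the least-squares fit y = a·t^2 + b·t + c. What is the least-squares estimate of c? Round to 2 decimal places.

c = 3.59

Forming XᵀX = [[11011, 1271, 175]; [1271, 175, 17]; [175, 17, 7]] and Xᵀy = [21100, 2402, 353]ᵀ gives XᵀX·[a, b, c]ᵀ = Xᵀy.
Row-reducing yields a = 43363/22246, b = -22321/28602, c = 359644/100107.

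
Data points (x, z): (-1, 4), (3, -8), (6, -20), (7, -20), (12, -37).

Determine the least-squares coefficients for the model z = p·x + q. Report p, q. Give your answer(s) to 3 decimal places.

p = -3.161, q = 0.869

Entries of MᵀM: Σx·x = 239, Σx = 27, Σ1 = 5.
For Mᵀz: Σx·z = -732, Σz = -81.
Normal equations: [[239, 27]; [27, 5]]·[p, q]ᵀ = [-732, -81]ᵀ.
Eliminating q: 5·(row 1) − 27·(row 2) gives 466·p = 5·(-732) − 27·(-81) = -1473, so p = -1473/466.
Then q = ((-81) − 27·(-1473/466))/5 = 405/466.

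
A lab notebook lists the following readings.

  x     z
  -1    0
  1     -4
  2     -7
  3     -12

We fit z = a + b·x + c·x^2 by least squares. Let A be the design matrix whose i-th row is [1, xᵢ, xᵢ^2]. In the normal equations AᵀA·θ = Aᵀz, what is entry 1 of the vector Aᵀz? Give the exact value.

-23

Entry 1 ↔ basis 1, so (Aᵀz)_{1} = Σᵢ zᵢ = (1)·(0) + (1)·(-4) + (1)·(-7) + (1)·(-12) = -23.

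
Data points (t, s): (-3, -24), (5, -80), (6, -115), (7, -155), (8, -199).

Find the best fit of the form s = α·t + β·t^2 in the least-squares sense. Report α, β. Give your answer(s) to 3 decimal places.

α = -1.095, β = -2.989

Entries of MᵀM: Σt·t = 183, Σt·t^2 = 1169, Σt^2·t^2 = 8499.
Moment sums: Σt·s = -3695, Σt^2·s = -26687.
MᵀM·[α, β]ᵀ = Mᵀs becomes [[183, 1169]; [1169, 8499]]·[α, β]ᵀ = [-3695, -26687]ᵀ.
Determinant 183·8499 − 1169² = 188756.
α = ((-3695)·8499 − 1169·(-26687))/188756 = -103351/94378; β = (183·(-26687) − 1169·(-3695))/188756 = -282133/94378.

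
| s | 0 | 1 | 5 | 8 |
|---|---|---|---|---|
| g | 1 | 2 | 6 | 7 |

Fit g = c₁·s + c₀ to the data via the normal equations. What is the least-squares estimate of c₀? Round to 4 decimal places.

c₀ = 1.2683

Normal-equation sums: Σs·s = 90, Σs = 14, Σ1 = 4.
Moment sums: Σs·g = 88, Σg = 16.
Δ = 90·4 − 14² = 164.
c₁ = (88·4 − 14·16)/164 = 32/41; c₀ = (90·16 − 14·88)/164 = 52/41.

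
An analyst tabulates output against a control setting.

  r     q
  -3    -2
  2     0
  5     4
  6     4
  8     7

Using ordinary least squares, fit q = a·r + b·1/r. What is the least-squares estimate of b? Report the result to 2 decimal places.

b = -3.16

Entries of XᵀX: Σr·r = 138, Σr·1/r = 5, Σ1/r·1/r = 6401/14400.
Right-hand side: Σr·q = 106, Σ1/r·q = 361/120.
XᵀX·[a, b]ᵀ = Xᵀq becomes [[138, 5]; [5, 6401/14400]]·[a, b]ᵀ = [106, 361/120]ᵀ.
Eliminating b: (6401/14400)·(row 1) − 5·(row 2) gives (87223/2400)·a = (6401/14400)·106 − 5·(361/120) = 230953/7200, so a = 230953/261669.
Then b = ((361/120) − 5·(230953/261669))/(6401/14400) = -275640/87223.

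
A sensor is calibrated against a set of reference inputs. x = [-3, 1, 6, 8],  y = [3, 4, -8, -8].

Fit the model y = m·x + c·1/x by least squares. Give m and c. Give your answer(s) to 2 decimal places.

From the data, Σx·x = 110, Σx·1/x = 4, Σ1/x·1/x = 665/576.
For Mᵀy: Σx·y = -117, Σ1/x·y = 2/3.
So MᵀM·[m, c]ᵀ = Mᵀy: [[110, 4]; [4, 665/576]]·[m, c]ᵀ = [-117, 2/3]ᵀ.
det = 110·(665/576) − 4² = 31967/288.
m = ((-117)·(665/576) − 4·(2/3))/(31967/288) = -79341/63934; c = (110·(2/3) − 4·(-117))/(31967/288) = 155904/31967.

m = -1.24, c = 4.88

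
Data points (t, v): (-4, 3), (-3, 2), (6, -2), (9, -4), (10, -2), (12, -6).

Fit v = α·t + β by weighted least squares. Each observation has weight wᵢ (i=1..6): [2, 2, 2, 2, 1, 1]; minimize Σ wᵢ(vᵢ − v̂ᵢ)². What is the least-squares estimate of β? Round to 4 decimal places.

From the data, Σwᵢ·t·t = 528, Σwᵢ·t = 38, Σwᵢ·1 = 10.
For XᵀWv: Σwᵢ·t·v = -224, Σwᵢ·v = -10.
Normal equations: [[528, 38]; [38, 10]]·[α, β]ᵀ = [-224, -10]ᵀ.
Determinant 528·10 − 38² = 3836.
α = ((-224)·10 − 38·(-10))/3836 = -465/959; β = (528·(-10) − 38·(-224))/3836 = 808/959.

β = 0.8425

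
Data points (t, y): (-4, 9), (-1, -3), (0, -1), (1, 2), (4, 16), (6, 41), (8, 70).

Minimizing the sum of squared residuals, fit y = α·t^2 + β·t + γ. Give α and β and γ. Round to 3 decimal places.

α = 0.976, β = 1.153, γ = -1.840

Setting ∂/∂α … = 0 gives: 5906·α + 728·β + 134·γ = 6355;  728·α + 134·β + 14·γ = 839;  134·α + 14·β + 7·γ = 134.
(Σt^2·t^2 = 5906, Σt^2·t = 728, Σt^2 = 134, Σt·t = 134, Σt = 14, Σ1 = 7, Σt^2·y = 6355, Σt·y = 839, Σy = 134.)
Row-reducing yields α = 486727/498858, β = 575033/498858, γ = -152974/83143.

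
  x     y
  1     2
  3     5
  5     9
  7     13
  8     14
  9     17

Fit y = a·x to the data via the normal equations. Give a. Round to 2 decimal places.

a = 1.83

AᵀA·[a]ᵀ = Aᵀy reads: 229·a = 418.
(Σx·x = 229, Σx·y = 418.)
Hence a = 418 / 229 ≈ 1.82533.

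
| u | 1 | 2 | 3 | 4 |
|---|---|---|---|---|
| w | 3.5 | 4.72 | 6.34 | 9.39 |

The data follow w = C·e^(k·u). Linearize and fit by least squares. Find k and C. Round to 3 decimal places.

k = 0.326, C = 2.481

Linearized form: ln w = k·u + ln C. From the 4 transformed points,
XᵀX = [[30.0000, 10.0000]; [10.0000, 4]], rhs = [18.8556, 6.8911]ᵀ  (here Σu = 10.0000, Σ(u)² = 30.0000, Σln w = 6.8911, Σu·ln w = 18.8556).
Slope k = (n·Σu·ln w − Σu·Σln w)/(n·Σ(u)² − (Σu)²) = (4·18.8556 − 10.0000·6.8911)/20.0000 = 0.32557; ln C = (Σln w − k·Σu)/n = 0.90884, so C = exp(0.90884) = 2.48145.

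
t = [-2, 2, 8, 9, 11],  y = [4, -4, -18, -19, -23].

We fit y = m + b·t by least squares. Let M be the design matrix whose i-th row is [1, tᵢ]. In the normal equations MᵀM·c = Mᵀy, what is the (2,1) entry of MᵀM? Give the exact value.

Row 2 ↔ basis t, column 1 ↔ basis 1, so (MᵀM)_{2,1} = Σᵢ t = (-2)·(1) + (2)·(1) + (8)·(1) + (9)·(1) + (11)·(1) = 28.

28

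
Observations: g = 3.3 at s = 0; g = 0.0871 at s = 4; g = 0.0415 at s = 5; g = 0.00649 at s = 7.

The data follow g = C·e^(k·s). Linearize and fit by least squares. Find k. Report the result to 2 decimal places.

k = -0.89

Let Y = ln g. Fitting Y = k·s + ln C by least squares:
Σs = 16.0000, Σ(s)² = 90.0000, Σln g = -9.4663, Σs·ln g = -60.9356.
Equations: 90.0000·k + 16.0000·ln C = -60.9356;  16.0000·k + 4·ln C = -9.4663.
Δ = 90.0000·4 − (16.0000)² = 104.0000; k = (-60.9356·4 − 16.0000·-9.4663)/104.0000 = -0.88732, ln C = (90.0000·-9.4663 − 16.0000·-60.9356)/104.0000 = 1.18268.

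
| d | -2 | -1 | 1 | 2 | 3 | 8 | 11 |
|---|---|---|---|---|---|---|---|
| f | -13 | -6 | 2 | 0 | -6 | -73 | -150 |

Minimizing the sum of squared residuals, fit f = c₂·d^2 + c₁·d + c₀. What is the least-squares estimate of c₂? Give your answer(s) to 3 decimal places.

c₂ = -1.519

The normal system AᵀA·[c₂, c₁, c₀]ᵀ = Aᵀf is [[18852, 1870, 204]; [1870, 204, 22]; [204, 22, 7]]·[c₂, c₁, c₀]ᵀ = [-22932, -2218, -246]ᵀ.
Row-reducing yields c₂ = -612869/403361, c₁ = 1263036/403361, c₀ = -40578/57623.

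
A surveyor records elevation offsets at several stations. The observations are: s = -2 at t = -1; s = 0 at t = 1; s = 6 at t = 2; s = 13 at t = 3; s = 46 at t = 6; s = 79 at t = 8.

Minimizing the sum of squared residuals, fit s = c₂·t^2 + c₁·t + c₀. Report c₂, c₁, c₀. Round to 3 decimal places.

Compute the Gram sums: Σt^2·t^2 = 5491, Σt^2·t = 763, Σt^2 = 115, Σt·t = 115, Σt = 19, Σ1 = 6.
For Xᵀs: Σt^2·s = 6851, Σt·s = 961, Σs = 142.
So XᵀX·[c₂, c₁, c₀]ᵀ = Xᵀs: [[5491, 763, 115]; [763, 115, 19]; [115, 19, 6]]·[c₂, c₁, c₀]ᵀ = [6851, 961, 142]ᵀ.
Solving the 3×3 system (Gaussian elimination) gives c₂ = 13493/12696, c₁ = 20251/12696, c₀ = -928/529.

c₂ = 1.063, c₁ = 1.595, c₀ = -1.754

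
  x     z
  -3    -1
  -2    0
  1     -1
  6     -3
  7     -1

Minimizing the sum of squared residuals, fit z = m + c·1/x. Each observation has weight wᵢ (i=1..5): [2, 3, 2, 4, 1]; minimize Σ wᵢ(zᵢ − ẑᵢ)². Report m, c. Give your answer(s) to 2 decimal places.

m = -1.37, c = -0.84

Normal-equation sums: Σwᵢ·1 = 12, Σwᵢ·1/x = 9/14, Σwᵢ·1/x·1/x = 1825/588.
And Σwᵢ·z = -17, Σwᵢ·1/x·z = -73/21.
So AᵀWA·[m, c]ᵀ = AᵀWz: [[12, 9/14]; [9/14, 1825/588]]·[m, c]ᵀ = [-17, -73/21]ᵀ.
Eliminating c: (1825/588)·(row 1) − (9/14)·(row 2) gives (7219/196)·m = (1825/588)·(-17) − (9/14)·(-73/21) = -29711/588, so m = -29711/21657.
Then c = ((-73/21) − (9/14)·(-29711/21657))/(1825/588) = -6034/7219.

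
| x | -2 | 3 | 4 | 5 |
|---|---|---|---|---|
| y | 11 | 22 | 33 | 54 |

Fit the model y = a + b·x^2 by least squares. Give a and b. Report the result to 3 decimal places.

From the data, Σ1 = 4, Σx^2 = 54, Σx^2·x^2 = 978.
Moment sums: Σy = 120, Σx^2·y = 2120.
Normal equations: [[4, 54]; [54, 978]]·[a, b]ᵀ = [120, 2120]ᵀ.
det = 4·978 − 54² = 996.
a = (120·978 − 54·2120)/996 = 240/83; b = (4·2120 − 54·120)/996 = 500/249.

a = 2.892, b = 2.008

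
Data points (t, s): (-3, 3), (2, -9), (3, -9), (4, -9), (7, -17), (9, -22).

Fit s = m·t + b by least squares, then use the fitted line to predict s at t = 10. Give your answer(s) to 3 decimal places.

ŝ = -23.263

Forming AᵀA = [[168, 22]; [22, 6]] and Aᵀs = [-407, -63]ᵀ gives AᵀA·[m, b]ᵀ = Aᵀs.
Δ = 168·6 − 22² = 524.
m = ((-407)·6 − 22·(-63))/524 = -264/131; b = (168·(-63) − 22·(-407))/524 = -815/262.
At t = 10: ŝ = (-264/131)·(10) + (-815/262)·(1) = -6095/262.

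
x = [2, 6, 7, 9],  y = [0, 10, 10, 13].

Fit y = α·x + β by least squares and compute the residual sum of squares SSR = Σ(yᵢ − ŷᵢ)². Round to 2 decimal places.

SSR = 4.40

From the data, Σx·x = 170, Σx = 24, Σ1 = 4.
For Aᵀy: Σx·y = 247, Σy = 33.
Δ = 170·4 − 24² = 104.
α = (247·4 − 24·33)/104 = 49/26; β = (170·33 − 24·247)/104 = -159/52.
Residuals: -37/52, 7/4, -7/52, -47/52; SSR = 229/52.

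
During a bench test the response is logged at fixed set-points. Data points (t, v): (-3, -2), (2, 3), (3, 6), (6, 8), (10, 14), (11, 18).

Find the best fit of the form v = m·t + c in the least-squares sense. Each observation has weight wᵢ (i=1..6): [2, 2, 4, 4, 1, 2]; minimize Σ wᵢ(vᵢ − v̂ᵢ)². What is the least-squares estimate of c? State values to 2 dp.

Forming AᵀWA = [[548, 66]; [66, 15]] and AᵀWv = [824, 108]ᵀ gives AᵀWA·[m, c]ᵀ = AᵀWv.
Δ = 548·15 − 66² = 3864.
m = (824·15 − 66·108)/3864 = 218/161; c = (548·108 − 66·824)/3864 = 200/161.

c = 1.24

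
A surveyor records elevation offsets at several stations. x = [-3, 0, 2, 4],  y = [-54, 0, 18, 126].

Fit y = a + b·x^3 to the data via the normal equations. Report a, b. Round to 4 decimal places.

Sums needed: Σ1 = 4, Σx^3 = 45, Σx^3·x^3 = 4889.
Moment sums: Σy = 90, Σx^3·y = 9666.
AᵀA·[a, b]ᵀ = Aᵀy becomes [[4, 45]; [45, 4889]]·[a, b]ᵀ = [90, 9666]ᵀ.
det = 4·4889 − 45² = 17531.
a = (90·4889 − 45·9666)/17531 = 5040/17531; b = (4·9666 − 45·90)/17531 = 34614/17531.

a = 0.2875, b = 1.9744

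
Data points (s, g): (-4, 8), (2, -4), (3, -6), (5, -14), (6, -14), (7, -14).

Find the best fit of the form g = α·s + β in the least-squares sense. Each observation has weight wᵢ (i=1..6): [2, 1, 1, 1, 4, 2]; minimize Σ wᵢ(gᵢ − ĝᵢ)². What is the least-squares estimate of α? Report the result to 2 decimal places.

α = -2.15

With design matrix M, MᵀWM = [[312, 40]; [40, 11]] and MᵀWg = [-692, -92]ᵀ.
det = 312·11 − 40² = 1832.
α = ((-692)·11 − 40·(-92))/1832 = -983/458; β = (312·(-92) − 40·(-692))/1832 = -128/229.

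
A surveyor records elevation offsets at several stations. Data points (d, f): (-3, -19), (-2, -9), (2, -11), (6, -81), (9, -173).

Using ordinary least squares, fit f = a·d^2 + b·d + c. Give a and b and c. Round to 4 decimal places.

a = -2.0372, b = -0.6827, c = -2.3650

MᵀM·[a, b, c]ᵀ = Mᵀf reads: 7970·a + 918·b + 134·c = -17180;  918·a + 134·b + 12·c = -1990;  134·a + 12·b + 5·c = -293.
(Σd^2·d^2 = 7970, Σd^2·d = 918, Σd^2 = 134, Σd·d = 134, Σd = 12, Σ1 = 5, Σd^2·f = -17180, Σd·f = -1990, Σf = -293.)
Solving the 3×3 system (Gaussian elimination) gives a = -44545/21866, b = -14929/21866, c = -25856/10933.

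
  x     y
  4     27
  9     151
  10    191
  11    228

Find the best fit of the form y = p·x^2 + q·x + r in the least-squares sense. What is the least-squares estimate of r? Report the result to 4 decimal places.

Compute the Gram sums: Σx^2·x^2 = 31458, Σx^2·x = 3124, Σx^2 = 318, Σx·x = 318, Σx = 34, Σ1 = 4.
For Mᵀy: Σx^2·y = 59351, Σx·y = 5885, Σy = 597.
Inverting the 3×3 Gram matrix, [p, q, r]ᵀ = [325/172, 89/172, -923/172]ᵀ.

r = -5.3663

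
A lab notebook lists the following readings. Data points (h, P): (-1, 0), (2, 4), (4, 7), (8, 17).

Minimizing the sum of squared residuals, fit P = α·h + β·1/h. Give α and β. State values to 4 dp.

α = 2.1151, β = -1.9468

Compute the Gram sums: Σh·h = 85, Σh·1/h = 4, Σ1/h·1/h = 85/64.
And Σh·P = 172, Σ1/h·P = 47/8.
det = 85·(85/64) − 4² = 6201/64.
α = (172·(85/64) − 4·(47/8))/(6201/64) = 4372/2067; β = (85·(47/8) − 4·172)/(6201/64) = -4024/2067.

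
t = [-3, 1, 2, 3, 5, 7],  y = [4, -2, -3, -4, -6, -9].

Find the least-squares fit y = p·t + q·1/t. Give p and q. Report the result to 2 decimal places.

Forming AᵀA = [[97, 6]; [6, 67589/44100]] and Aᵀy = [-125, -1817/210]ᵀ gives AᵀA·[p, q]ᵀ = Aᵀy.
Δ = 97·(67589/44100) − 6² = 4968533/44100.
p = ((-125)·(67589/44100) − 6·(-1817/210))/(4968533/44100) = -6159205/4968533; q = (97·(-1817/210) − 6·(-125))/(4968533/44100) = -3937290/4968533.

p = -1.24, q = -0.79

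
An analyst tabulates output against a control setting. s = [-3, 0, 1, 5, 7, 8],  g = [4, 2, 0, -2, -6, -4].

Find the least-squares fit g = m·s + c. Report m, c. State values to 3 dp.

m = -0.830, c = 1.489

Normal-equation sums: Σs·s = 148, Σs = 18, Σ1 = 6.
Moment sums: Σs·g = -96, Σg = -6.
MᵀM·[m, c]ᵀ = Mᵀg becomes [[148, 18]; [18, 6]]·[m, c]ᵀ = [-96, -6]ᵀ.
Eliminating c: 6·(row 1) − 18·(row 2) gives 564·m = 6·(-96) − 18·(-6) = -468, so m = -39/47.
Then c = ((-6) − 18·(-39/47))/6 = 70/47.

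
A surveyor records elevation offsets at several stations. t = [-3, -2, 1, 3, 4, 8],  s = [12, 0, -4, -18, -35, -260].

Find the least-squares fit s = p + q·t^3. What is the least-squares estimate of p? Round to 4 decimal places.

p = -3.2621

Normal-equation sums: Σ1 = 6, Σt^3 = 569, Σt^3·t^3 = 267763.
Moment sums: Σs = -305, Σt^3·s = -136174.
Determinant 6·267763 − 569² = 1282817.
p = ((-305)·267763 − 569·(-136174))/1282817 = -4184709/1282817; q = (6·(-136174) − 569·(-305))/1282817 = -643499/1282817.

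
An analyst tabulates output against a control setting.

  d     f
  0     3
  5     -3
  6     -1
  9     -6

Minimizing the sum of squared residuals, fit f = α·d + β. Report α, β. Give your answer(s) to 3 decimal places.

With design matrix X, XᵀX = [[142, 20]; [20, 4]] and Xᵀf = [-75, -7]ᵀ.
Determinant 142·4 − 20² = 168.
α = ((-75)·4 − 20·(-7))/168 = -20/21; β = (142·(-7) − 20·(-75))/168 = 253/84.

α = -0.952, β = 3.012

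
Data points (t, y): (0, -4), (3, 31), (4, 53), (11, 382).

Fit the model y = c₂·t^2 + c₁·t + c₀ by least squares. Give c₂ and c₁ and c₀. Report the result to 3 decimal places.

The normal system AᵀA·[c₂, c₁, c₀]ᵀ = Aᵀy is [[14978, 1422, 146]; [1422, 146, 18]; [146, 18, 4]]·[c₂, c₁, c₀]ᵀ = [47349, 4507, 462]ᵀ.
Solving the 3×3 system (Gaussian elimination) gives c₂ = 12417/4196, c₁ = 52991/20980, c₀ = -20343/5245.

c₂ = 2.959, c₁ = 2.526, c₀ = -3.879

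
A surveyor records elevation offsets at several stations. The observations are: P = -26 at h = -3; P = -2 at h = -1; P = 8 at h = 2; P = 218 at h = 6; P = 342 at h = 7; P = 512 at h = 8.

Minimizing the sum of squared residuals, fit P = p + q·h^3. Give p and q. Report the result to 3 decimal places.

p = 0.247, q = 1.000

Compute the Gram sums: Σ1 = 6, Σh^3 = 1051, Σh^3·h^3 = 427243.
For XᵀP: ΣP = 1052, Σh^3·P = 427306.
XᵀX·[p, q]ᵀ = XᵀP becomes [[6, 1051]; [1051, 427243]]·[p, q]ᵀ = [1052, 427306]ᵀ.
Δ = 6·427243 − 1051² = 1458857.
p = (1052·427243 − 1051·427306)/1458857 = 361030/1458857; q = (6·427306 − 1051·1052)/1458857 = 1458184/1458857.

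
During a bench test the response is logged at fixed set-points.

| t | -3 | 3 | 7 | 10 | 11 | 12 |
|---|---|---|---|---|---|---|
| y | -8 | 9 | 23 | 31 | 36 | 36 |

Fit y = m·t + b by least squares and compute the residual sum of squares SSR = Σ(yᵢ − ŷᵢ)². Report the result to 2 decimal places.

SSR = 6.51

Entries of AᵀA: Σt·t = 432, Σt = 40, Σ1 = 6.
For Aᵀy: Σt·y = 1350, Σy = 127.
So AᵀA·[m, b]ᵀ = Aᵀy: [[432, 40]; [40, 6]]·[m, b]ᵀ = [1350, 127]ᵀ.
Eliminating b: 6·(row 1) − 40·(row 2) gives 992·m = 6·1350 − 40·127 = 3020, so m = 755/248.
Then b = (127 − 40·(755/248))/6 = 27/31.
Residuals: 65/248, -249/248, 203/248, -39/124, 407/248, -87/62; SSR = 807/124.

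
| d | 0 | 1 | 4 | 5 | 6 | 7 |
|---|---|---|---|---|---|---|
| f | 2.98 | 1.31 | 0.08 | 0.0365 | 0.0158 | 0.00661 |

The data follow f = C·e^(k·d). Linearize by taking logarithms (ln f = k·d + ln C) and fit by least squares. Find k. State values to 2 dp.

With ln fᵢ as the transformed response and dᵢ as the regressor:
Over the data: Σd = 23.0000, Σ(d)² = 127.0000, Σln f = -13.6411, Σd·ln f = -86.4058.
Normal system: [[127.0000, 23.0000]; [23.0000, 6]]·[k, ln C]ᵀ = [-86.4058, -13.6411]ᵀ.
Δ = 127.0000·6 − (23.0000)² = 233.0000; k = (-86.4058·6 − 23.0000·-13.6411)/233.0000 = -0.87849, ln C = (127.0000·-13.6411 − 23.0000·-86.4058)/233.0000 = 1.09403.

k = -0.88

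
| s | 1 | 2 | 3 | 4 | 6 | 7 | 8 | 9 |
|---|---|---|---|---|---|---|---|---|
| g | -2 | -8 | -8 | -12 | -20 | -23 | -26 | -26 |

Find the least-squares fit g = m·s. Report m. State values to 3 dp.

m = -3.127

Sums needed: Σs·s = 260.
Moment sums: Σs·g = -813.
So XᵀX·[m]ᵀ = Xᵀg: [[260]]·[m]ᵀ = [-813]ᵀ.
Hence m = -813 / 260 ≈ -3.12692.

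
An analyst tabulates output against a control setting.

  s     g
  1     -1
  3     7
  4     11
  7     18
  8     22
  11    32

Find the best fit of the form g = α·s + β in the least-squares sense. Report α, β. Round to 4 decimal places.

α = 3.1733, β = -3.1485

Setting ∂/∂α … = 0 gives: 260·α + 34·β = 718;  34·α + 6·β = 89.
det = 260·6 − 34² = 404.
α = (718·6 − 34·89)/404 = 641/202; β = (260·89 − 34·718)/404 = -318/101.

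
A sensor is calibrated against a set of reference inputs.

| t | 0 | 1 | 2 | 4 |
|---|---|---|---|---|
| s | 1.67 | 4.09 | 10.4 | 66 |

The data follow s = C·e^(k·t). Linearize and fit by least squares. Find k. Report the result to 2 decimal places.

k = 0.92

With ln sᵢ as the transformed response and tᵢ as the regressor:
Sums: Σt = 7.0000, Σ(t)² = 21.0000, Σln s = 8.4528, Σt·ln s = 22.8508.
Normal system: [[21.0000, 7.0000]; [7.0000, 4]]·[k, ln C]ᵀ = [22.8508, 8.4528]ᵀ.
Solving (det = 35.0000): k = 0.92095, ln C = 0.50154.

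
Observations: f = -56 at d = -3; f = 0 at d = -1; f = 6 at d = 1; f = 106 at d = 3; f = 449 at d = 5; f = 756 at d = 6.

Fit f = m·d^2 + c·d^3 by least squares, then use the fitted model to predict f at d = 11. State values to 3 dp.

Entries of XᵀX: Σd^2·d^2 = 2085, Σd^2·d^3 = 10901, Σd^3·d^3 = 63741.
Moment sums: Σd^2·f = 38897, Σd^3·f = 223801.
Determinant 2085·63741 − 10901² = 14068184.
m = (38897·63741 − 10901·223801)/14068184 = 4959872/1758523; c = (2085·223801 − 10901·38897)/14068184 = 5326111/1758523.
At d = 11: f̂ = (4959872/1758523)·(121) + (5326111/1758523)·(1331) = 7689198253/1758523.

f̂ = 4372.532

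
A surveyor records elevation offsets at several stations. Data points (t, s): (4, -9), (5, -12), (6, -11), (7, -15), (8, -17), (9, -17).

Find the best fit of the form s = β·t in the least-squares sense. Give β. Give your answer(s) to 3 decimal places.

β = -2.052

From the data, Σt·t = 271.
And Σt·s = -556.
So XᵀX·[β]ᵀ = Xᵀs: [[271]]·[β]ᵀ = [-556]ᵀ.
β = (-556)/271 = -2.05166.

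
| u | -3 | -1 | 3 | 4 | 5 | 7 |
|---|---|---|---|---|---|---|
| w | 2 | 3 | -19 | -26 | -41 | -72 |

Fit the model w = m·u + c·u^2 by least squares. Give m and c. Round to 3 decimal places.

m = -3.314, c = -0.975

The normal system MᵀM·[m, c]ᵀ = Mᵀw is [[109, 531]; [531, 3445]]·[m, c]ᵀ = [-879, -5119]ᵀ.
Eliminating c: 3445·(row 1) − 531·(row 2) gives 93544·m = 3445·(-879) − 531·(-5119) = -309966, so m = -154983/46772.
Then c = ((-5119) − 531·(-154983/46772))/3445 = -45611/46772.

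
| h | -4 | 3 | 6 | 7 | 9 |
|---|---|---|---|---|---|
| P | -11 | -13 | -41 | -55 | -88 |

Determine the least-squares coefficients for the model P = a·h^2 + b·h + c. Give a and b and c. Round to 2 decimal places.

a = -0.95, b = -1.16, c = -0.53

MᵀM·[a, b, c]ᵀ = MᵀP reads: 10595·a + 1251·b + 191·c = -11592;  1251·a + 191·b + 21·c = -1418;  191·a + 21·b + 5·c = -208.
(Σh^2·h^2 = 10595, Σh^2·h = 1251, Σh^2 = 191, Σh·h = 191, Σh = 21, Σ1 = 5, Σh^2·P = -11592, Σh·P = -1418, ΣP = -208.)
Row-reducing yields a = -163154/172119, b = -66401/57373, c = -91015/172119.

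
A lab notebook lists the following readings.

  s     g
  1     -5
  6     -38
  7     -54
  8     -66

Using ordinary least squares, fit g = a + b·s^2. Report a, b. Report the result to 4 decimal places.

With design matrix M, MᵀM = [[4, 150]; [150, 7794]] and Mᵀg = [-163, -8243]ᵀ.
det = 4·7794 − 150² = 8676.
a = ((-163)·7794 − 150·(-8243))/8676 = -2831/723; b = (4·(-8243) − 150·(-163))/8676 = -4261/4338.

a = -3.9156, b = -0.9822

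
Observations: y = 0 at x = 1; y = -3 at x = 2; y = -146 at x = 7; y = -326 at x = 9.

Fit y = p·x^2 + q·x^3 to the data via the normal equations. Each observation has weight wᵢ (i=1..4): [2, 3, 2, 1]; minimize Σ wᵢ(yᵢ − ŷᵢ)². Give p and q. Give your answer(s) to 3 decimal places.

p = 0.605, q = -0.514

Entries of AᵀWA: Σwᵢ·x^2·x^2 = 11413, Σwᵢ·x^2·x^3 = 92761, Σwᵢ·x^3·x^3 = 766933.
And Σwᵢ·x^2·y = -40750, Σwᵢ·x^3·y = -337882.
So AᵀWA·[p, q]ᵀ = AᵀWy: [[11413, 92761]; [92761, 766933]]·[p, q]ᵀ = [-40750, -337882]ᵀ.
Eliminating q: 766933·(row 1) − 92761·(row 2) gives 148403208·p = 766933·(-40750) − 92761·(-337882) = 89752452, so p = 7479371/12366934.
Then q = ((-337882) − 92761·(7479371/12366934))/766933 = -6353043/12366934.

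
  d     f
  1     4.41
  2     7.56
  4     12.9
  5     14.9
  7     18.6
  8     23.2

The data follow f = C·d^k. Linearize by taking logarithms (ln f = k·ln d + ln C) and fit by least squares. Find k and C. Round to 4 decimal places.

k = 0.7695, C = 4.4052

Let Y = ln f. Fitting Y = k·ln d + ln C by least squares:
Σln d = 7.7142, Σ(ln d)² = 13.1032, Σln f = 14.8326, Σln d·ln f = 21.5212.
Equations: 13.1032·k + 7.7142·ln C = 21.5212;  7.7142·k + 6·ln C = 14.8326.
Solving (det = 19.1098): k = 0.76948, ln C = 1.48279, so C = exp(1.48279) = 4.40520.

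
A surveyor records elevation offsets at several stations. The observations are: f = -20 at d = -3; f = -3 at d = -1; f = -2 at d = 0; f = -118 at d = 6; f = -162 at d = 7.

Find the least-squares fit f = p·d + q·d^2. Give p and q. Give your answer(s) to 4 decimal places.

Entries of MᵀM: Σd·d = 95, Σd·d^2 = 531, Σd^2·d^2 = 3779.
And Σd·f = -1779, Σd^2·f = -12369.
So MᵀM·[p, q]ᵀ = Mᵀf: [[95, 531]; [531, 3779]]·[p, q]ᵀ = [-1779, -12369]ᵀ.
Eliminating q: 3779·(row 1) − 531·(row 2) gives 77044·p = 3779·(-1779) − 531·(-12369) = -154902, so p = -7041/3502.
Then q = ((-12369) − 531·(-7041/3502))/3779 = -10473/3502.

p = -2.0106, q = -2.9906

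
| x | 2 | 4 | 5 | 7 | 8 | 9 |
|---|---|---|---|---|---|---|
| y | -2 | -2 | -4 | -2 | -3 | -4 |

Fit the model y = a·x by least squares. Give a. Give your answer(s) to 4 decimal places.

Setting ∂/∂a … = 0 gives: 239·a = -106.
Hence a = -106 / 239 ≈ -0.443515.

a = -0.4435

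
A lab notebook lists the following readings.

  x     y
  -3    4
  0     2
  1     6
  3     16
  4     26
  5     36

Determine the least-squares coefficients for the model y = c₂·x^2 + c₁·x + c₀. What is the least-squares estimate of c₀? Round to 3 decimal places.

c₀ = 2.217

Forming MᵀM = [[1044, 190, 60]; [190, 60, 10]; [60, 10, 6]] and Mᵀy = [1502, 326, 90]ᵀ gives MᵀM·[c₂, c₁, c₀]ᵀ = Mᵀy.
Row-reducing yields c₂ = 1537/1671, c₁ = 5991/2785, c₀ = 3704/1671.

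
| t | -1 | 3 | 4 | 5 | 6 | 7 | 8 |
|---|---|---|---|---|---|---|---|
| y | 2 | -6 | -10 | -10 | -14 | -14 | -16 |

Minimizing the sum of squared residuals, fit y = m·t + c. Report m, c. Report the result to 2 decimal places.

m = -2.03, c = -0.43

The normal equations are: 200·m + 32·c = -420;  32·m + 7·c = -68.
det = 200·7 − 32² = 376.
m = ((-420)·7 − 32·(-68))/376 = -191/94; c = (200·(-68) − 32·(-420))/376 = -20/47.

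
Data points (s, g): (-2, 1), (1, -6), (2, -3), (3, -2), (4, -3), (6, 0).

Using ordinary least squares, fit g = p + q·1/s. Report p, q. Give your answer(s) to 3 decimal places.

Setting ∂/∂p … = 0 gives: 6·p + (7/4)·q = -13;  (7/4)·p + (245/144)·q = -113/12.
(Σ1 = 6, Σ1/s = 7/4, Σ1/s·1/s = 245/144, Σg = -13, Σ1/s·g = -113/12.)
Eliminating q: (245/144)·(row 1) − (7/4)·(row 2) gives (343/48)·p = (245/144)·(-13) − (7/4)·(-113/12) = -203/36, so p = -116/147.
Then q = ((-113/12) − (7/4)·(-116/147))/(245/144) = -1620/343.

p = -0.789, q = -4.723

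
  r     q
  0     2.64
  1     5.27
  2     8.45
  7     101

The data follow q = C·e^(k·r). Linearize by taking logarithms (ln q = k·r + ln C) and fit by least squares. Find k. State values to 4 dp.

Taking logs, ln q = k·r + ln C, so regress ln q on r.
AᵀA = [[54.0000, 10.0000]; [10.0000, 4]], rhs = [38.2362, 9.3821]ᵀ  (here Σr = 10.0000, Σ(r)² = 54.0000, Σln q = 9.3821, Σr·ln q = 38.2362).
Solving (det = 116.0000): k = 0.50969, ln C = 1.07130.

k = 0.5097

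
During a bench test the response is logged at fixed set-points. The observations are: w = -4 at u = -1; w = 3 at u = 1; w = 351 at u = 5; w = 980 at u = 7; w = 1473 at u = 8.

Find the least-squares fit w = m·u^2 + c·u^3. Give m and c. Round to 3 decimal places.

Sums needed: Σu^2·u^2 = 7124, Σu^2·u^3 = 52700, Σu^3·u^3 = 395420.
For Xᵀw: Σu^2·w = 151066, Σu^3·w = 1134198.
Eliminating c: 395420·(row 1) − 52700·(row 2) gives 39682080·m = 395420·151066 − 52700·1134198 = -37716880, so m = -27733/29178.
Then c = (1134198 − 52700·(-27733/29178))/395420 = 3714011/1240065.

m = -0.950, c = 2.995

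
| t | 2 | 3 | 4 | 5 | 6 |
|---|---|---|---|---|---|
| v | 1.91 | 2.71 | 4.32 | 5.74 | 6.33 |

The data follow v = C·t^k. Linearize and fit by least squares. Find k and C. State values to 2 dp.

Let Y = ln v. Fitting Y = k·ln t + ln C by least squares:
Sums: Σln t = 6.5793, Σ(ln t)² = 9.4099, Σln v = 6.7001, Σln t·ln v = 9.6911.
Normal system: [[9.4099, 6.5793]; [6.5793, 5]]·[k, ln C]ᵀ = [9.6911, 6.7001]ᵀ.
Δ = 9.4099·5 − (6.5793)² = 3.7630; k = (9.6911·5 − 6.5793·6.7001)/3.7630 = 1.16234, ln C = (9.4099·6.7001 − 6.5793·9.6911)/3.7630 = -0.18946, so C = exp(-0.18946) = 0.82741.

k = 1.16, C = 0.83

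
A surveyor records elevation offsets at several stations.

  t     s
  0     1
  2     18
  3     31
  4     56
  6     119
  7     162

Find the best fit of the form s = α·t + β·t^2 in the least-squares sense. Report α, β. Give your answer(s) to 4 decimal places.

The normal equations are: 114·α + 658·β = 2201;  658·α + 4050·β = 13469.
det = 114·4050 − 658² = 28736.
α = (2201·4050 − 658·13469)/28736 = 6431/3592; β = (114·13469 − 658·2201)/28736 = 10901/3592.

α = 1.7904, β = 3.0348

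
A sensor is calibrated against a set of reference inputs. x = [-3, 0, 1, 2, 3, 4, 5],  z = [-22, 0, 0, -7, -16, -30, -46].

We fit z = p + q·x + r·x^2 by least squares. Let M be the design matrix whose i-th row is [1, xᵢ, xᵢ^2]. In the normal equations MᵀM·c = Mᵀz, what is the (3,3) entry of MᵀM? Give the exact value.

1060

Row 3 ↔ basis x^2, column 3 ↔ basis x^2, so (MᵀM)_{3,3} = Σᵢ (x^2)·(x^2) = (9)·(9) + (0)·(0) + (1)·(1) + (4)·(4) + (9)·(9) + (16)·(16) + (25)·(25) = 1060.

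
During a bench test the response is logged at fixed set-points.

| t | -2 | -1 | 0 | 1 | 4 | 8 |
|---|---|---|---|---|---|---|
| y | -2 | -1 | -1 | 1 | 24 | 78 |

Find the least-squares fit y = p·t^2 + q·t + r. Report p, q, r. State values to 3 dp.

p = 0.956, q = 2.233, r = -0.931

Normal-equation sums: Σt^2·t^2 = 4370, Σt^2·t = 568, Σt^2 = 86, Σt·t = 86, Σt = 10, Σ1 = 6.
Right-hand side: Σt^2·y = 5368, Σt·y = 726, Σy = 99.
So MᵀM·[p, q, r]ᵀ = Mᵀy: [[4370, 568, 86]; [568, 86, 10]; [86, 10, 6]]·[p, q, r]ᵀ = [5368, 726, 99]ᵀ.
Solving the 3×3 system (Gaussian elimination) gives p = 373/390, q = 67/30, r = -121/130.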